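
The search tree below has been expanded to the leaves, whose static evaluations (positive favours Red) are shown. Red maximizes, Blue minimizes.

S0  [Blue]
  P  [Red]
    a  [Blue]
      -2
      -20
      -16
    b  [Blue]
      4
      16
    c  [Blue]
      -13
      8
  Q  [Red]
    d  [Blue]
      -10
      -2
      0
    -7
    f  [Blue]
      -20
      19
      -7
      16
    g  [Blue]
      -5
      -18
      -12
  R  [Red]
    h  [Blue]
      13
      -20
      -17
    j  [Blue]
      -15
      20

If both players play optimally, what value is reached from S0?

a (Blue): min(-2, -20, -16) = -20
b (Blue): min(4, 16) = 4
c (Blue): min(-13, 8) = -13
P (Red): max(-20, 4, -13) = 4
d (Blue): min(-10, -2, 0) = -10
f (Blue): min(-20, 19, -7, 16) = -20
g (Blue): min(-5, -18, -12) = -18
Q (Red): max(-10, -7, -20, -18) = -7
h (Blue): min(13, -20, -17) = -20
j (Blue): min(-15, 20) = -15
R (Red): max(-20, -15) = -15
S0 (Blue): min(4, -7, -15) = -15

-15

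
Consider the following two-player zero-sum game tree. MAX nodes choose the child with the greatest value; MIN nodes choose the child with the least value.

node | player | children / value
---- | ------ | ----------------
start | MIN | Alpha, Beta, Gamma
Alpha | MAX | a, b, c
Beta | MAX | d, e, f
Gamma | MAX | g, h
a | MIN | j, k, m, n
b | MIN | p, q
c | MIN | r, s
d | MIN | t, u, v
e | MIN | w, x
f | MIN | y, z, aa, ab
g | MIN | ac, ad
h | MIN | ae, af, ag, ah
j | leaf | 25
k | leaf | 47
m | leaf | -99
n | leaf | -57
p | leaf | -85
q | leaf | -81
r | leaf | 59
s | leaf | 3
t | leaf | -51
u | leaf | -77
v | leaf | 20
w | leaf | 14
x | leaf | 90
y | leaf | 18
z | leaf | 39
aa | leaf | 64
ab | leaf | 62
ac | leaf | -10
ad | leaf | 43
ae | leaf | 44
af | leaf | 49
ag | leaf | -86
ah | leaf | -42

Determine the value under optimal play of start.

-10

a (MIN): min(25, 47, -99, -57) = -99
b (MIN): min(-85, -81) = -85
c (MIN): min(59, 3) = 3
Alpha (MAX): max(-99, -85, 3) = 3
d (MIN): min(-51, -77, 20) = -77
e (MIN): min(14, 90) = 14
f (MIN): min(18, 39, 64, 62) = 18
Beta (MAX): max(-77, 14, 18) = 18
g (MIN): min(-10, 43) = -10
h (MIN): min(44, 49, -86, -42) = -86
Gamma (MAX): max(-10, -86) = -10
start (MIN): min(3, 18, -10) = -10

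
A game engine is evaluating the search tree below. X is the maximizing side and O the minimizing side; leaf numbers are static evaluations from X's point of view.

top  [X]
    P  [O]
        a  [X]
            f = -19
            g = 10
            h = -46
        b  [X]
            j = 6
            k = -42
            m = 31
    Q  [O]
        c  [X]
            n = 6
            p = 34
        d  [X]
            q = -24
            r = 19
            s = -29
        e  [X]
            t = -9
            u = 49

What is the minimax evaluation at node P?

a (X): max(-19, 10, -46) = 10
b (X): max(6, -42, 31) = 31
P (O): min(10, 31) = 10

10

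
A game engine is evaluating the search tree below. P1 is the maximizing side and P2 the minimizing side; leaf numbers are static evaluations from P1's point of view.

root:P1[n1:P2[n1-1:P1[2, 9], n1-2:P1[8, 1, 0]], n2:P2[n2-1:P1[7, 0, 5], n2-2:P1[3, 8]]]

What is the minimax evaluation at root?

n1-1 (P1): max(2, 9) = 9
n1-2 (P1): max(8, 1, 0) = 8
n1 (P2): min(9, 8) = 8
n2-1 (P1): max(7, 0, 5) = 7
n2-2 (P1): max(3, 8) = 8
n2 (P2): min(7, 8) = 7
root (P1): max(8, 7) = 8

8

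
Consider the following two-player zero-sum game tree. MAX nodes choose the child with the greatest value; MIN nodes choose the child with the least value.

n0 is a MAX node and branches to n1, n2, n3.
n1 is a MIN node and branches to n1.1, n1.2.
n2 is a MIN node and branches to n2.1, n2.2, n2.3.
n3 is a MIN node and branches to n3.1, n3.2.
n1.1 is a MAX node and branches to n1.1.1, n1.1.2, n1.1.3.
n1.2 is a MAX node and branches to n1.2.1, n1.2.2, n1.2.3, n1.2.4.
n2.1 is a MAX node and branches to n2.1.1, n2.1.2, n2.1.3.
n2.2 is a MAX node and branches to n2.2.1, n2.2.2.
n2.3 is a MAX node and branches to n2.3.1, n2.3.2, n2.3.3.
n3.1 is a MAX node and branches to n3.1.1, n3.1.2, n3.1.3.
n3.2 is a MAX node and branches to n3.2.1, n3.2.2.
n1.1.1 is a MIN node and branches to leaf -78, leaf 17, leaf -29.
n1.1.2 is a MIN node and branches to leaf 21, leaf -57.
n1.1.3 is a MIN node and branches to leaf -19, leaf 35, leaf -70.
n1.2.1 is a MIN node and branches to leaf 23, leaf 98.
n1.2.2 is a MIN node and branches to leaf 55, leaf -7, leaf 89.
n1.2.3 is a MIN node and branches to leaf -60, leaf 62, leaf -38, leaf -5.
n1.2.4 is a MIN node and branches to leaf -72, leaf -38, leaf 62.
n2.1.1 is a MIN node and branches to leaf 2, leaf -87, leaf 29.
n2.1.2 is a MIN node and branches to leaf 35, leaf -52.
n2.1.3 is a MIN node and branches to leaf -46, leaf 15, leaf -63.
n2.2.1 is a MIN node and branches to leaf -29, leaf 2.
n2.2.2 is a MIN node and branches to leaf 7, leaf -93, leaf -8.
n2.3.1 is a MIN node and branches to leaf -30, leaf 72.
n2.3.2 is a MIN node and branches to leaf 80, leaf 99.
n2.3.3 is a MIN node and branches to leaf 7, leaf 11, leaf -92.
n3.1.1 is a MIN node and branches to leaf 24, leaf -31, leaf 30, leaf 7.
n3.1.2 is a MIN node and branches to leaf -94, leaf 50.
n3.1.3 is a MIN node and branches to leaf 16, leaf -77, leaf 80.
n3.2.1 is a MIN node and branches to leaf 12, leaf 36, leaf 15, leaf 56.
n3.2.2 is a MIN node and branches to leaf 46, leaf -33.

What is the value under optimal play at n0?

n1.1.1 (MIN): min(-78, 17, -29) = -78
n1.1.2 (MIN): min(21, -57) = -57
n1.1.3 (MIN): min(-19, 35, -70) = -70
n1.1 (MAX): max(-78, -57, -70) = -57
n1.2.1 (MIN): min(23, 98) = 23
n1.2.2 (MIN): min(55, -7, 89) = -7
n1.2.3 (MIN): min(-60, 62, -38, -5) = -60
n1.2.4 (MIN): min(-72, -38, 62) = -72
n1.2 (MAX): max(23, -7, -60, -72) = 23
n1 (MIN): min(-57, 23) = -57
n2.1.1 (MIN): min(2, -87, 29) = -87
n2.1.2 (MIN): min(35, -52) = -52
n2.1.3 (MIN): min(-46, 15, -63) = -63
n2.1 (MAX): max(-87, -52, -63) = -52
n2.2.1 (MIN): min(-29, 2) = -29
n2.2.2 (MIN): min(7, -93, -8) = -93
n2.2 (MAX): max(-29, -93) = -29
n2.3.1 (MIN): min(-30, 72) = -30
n2.3.2 (MIN): min(80, 99) = 80
n2.3.3 (MIN): min(7, 11, -92) = -92
n2.3 (MAX): max(-30, 80, -92) = 80
n2 (MIN): min(-52, -29, 80) = -52
n3.1.1 (MIN): min(24, -31, 30, 7) = -31
n3.1.2 (MIN): min(-94, 50) = -94
n3.1.3 (MIN): min(16, -77, 80) = -77
n3.1 (MAX): max(-31, -94, -77) = -31
n3.2.1 (MIN): min(12, 36, 15, 56) = 12
n3.2.2 (MIN): min(46, -33) = -33
n3.2 (MAX): max(12, -33) = 12
n3 (MIN): min(-31, 12) = -31
n0 (MAX): max(-57, -52, -31) = -31

-31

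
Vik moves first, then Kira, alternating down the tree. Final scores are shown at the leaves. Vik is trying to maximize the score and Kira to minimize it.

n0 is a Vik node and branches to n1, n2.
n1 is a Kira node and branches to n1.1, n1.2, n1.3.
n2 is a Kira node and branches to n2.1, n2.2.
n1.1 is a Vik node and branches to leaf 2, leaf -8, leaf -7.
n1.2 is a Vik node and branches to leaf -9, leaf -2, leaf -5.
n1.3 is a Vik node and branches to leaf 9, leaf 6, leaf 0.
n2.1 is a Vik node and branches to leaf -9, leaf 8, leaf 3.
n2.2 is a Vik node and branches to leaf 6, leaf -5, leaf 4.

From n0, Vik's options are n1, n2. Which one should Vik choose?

n1.1 (Vik): max(2, -8, -7) = 2
n1.2 (Vik): max(-9, -2, -5) = -2
n1.3 (Vik): max(9, 6, 0) = 9
n1 (Kira): min(2, -2, 9) = -2
n2.1 (Vik): max(-9, 8, 3) = 8
n2.2 (Vik): max(6, -5, 4) = 6
n2 (Kira): min(8, 6) = 6
n0 (Vik): max(-2, 6) = 6
Vik at n0 wants the highest of {n1=-2, n2=6}, so chooses n2.

n2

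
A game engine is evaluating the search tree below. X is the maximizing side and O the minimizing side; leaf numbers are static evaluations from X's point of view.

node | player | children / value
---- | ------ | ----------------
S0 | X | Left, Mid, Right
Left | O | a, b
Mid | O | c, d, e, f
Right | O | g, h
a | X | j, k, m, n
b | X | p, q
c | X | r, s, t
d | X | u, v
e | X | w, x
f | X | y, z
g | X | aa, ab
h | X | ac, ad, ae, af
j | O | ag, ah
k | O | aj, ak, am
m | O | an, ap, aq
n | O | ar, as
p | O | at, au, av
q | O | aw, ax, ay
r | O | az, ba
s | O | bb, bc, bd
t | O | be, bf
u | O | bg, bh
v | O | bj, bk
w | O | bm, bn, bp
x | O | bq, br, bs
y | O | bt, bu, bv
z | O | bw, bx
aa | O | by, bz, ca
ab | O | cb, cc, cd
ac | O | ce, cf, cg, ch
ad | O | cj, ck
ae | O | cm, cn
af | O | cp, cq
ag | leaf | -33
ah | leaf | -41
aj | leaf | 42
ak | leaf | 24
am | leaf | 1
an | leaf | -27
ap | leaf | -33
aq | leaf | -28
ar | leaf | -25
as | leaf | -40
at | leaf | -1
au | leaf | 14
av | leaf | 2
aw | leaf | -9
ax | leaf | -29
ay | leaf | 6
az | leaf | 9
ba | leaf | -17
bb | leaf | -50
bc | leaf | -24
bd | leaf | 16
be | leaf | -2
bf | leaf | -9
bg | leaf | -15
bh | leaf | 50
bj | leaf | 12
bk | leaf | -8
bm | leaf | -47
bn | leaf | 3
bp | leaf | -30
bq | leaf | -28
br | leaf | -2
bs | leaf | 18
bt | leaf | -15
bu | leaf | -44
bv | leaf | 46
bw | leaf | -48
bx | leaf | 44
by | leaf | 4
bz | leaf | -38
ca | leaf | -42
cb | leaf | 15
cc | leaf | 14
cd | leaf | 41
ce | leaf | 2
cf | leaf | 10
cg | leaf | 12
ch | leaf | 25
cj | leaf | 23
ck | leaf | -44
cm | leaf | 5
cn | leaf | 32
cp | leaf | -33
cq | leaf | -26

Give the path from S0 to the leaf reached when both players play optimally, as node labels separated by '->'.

j (O): min(-33, -41) = -41
k (O): min(42, 24, 1) = 1
m (O): min(-27, -33, -28) = -33
n (O): min(-25, -40) = -40
a (X): max(-41, 1, -33, -40) = 1
p (O): min(-1, 14, 2) = -1
q (O): min(-9, -29, 6) = -29
b (X): max(-1, -29) = -1
Left (O): min(1, -1) = -1
r (O): min(9, -17) = -17
s (O): min(-50, -24, 16) = -50
t (O): min(-2, -9) = -9
c (X): max(-17, -50, -9) = -9
u (O): min(-15, 50) = -15
v (O): min(12, -8) = -8
d (X): max(-15, -8) = -8
w (O): min(-47, 3, -30) = -47
x (O): min(-28, -2, 18) = -28
e (X): max(-47, -28) = -28
y (O): min(-15, -44, 46) = -44
z (O): min(-48, 44) = -48
f (X): max(-44, -48) = -44
Mid (O): min(-9, -8, -28, -44) = -44
aa (O): min(4, -38, -42) = -42
ab (O): min(15, 14, 41) = 14
g (X): max(-42, 14) = 14
ac (O): min(2, 10, 12, 25) = 2
ad (O): min(23, -44) = -44
ae (O): min(5, 32) = 5
af (O): min(-33, -26) = -33
h (X): max(2, -44, 5, -33) = 5
Right (O): min(14, 5) = 5
S0 (X): max(-1, -44, 5) = 5
At S0, X picks Right (highest: 5).
At Right, O picks h (lowest: 5).
At h, X picks ae (highest: 5).
At ae, O picks cm (lowest: 5).
Terminal value 5.

S0 -> Right -> h -> ae -> cm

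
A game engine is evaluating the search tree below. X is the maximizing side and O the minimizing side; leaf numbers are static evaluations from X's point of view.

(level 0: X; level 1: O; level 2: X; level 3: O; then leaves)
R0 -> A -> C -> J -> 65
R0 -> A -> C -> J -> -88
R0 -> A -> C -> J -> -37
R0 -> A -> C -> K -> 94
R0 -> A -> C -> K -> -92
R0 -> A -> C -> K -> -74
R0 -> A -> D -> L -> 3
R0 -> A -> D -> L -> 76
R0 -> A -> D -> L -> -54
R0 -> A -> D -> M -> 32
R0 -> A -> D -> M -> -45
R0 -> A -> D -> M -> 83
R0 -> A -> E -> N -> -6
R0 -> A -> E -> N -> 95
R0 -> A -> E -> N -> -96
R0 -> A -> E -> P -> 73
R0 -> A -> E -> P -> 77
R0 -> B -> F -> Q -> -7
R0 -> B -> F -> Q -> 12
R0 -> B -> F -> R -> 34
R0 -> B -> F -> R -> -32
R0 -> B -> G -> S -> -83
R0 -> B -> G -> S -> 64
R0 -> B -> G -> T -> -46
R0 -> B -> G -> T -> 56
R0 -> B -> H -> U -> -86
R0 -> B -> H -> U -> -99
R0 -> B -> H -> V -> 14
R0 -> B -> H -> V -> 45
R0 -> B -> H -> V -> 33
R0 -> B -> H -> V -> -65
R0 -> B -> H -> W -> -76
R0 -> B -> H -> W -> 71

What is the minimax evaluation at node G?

-46

S (O): min(-83, 64) = -83
T (O): min(-46, 56) = -46
G (X): max(-83, -46) = -46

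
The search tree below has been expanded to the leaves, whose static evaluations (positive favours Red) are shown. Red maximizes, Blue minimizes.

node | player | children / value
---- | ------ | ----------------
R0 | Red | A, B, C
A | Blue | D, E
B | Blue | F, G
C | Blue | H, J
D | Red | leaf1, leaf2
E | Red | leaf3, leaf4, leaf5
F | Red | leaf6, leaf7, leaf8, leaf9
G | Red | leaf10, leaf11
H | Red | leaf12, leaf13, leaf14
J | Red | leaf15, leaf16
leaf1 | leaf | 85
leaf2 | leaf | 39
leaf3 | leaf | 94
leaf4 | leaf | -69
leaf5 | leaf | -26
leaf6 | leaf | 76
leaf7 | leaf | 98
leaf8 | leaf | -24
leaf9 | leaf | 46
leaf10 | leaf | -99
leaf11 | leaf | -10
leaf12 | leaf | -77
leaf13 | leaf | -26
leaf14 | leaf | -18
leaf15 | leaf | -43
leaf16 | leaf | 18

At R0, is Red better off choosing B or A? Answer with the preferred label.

A

F (Red): max(76, 98, -24, 46) = 98
G (Red): max(-99, -10) = -10
B (Blue): min(98, -10) = -10
D (Red): max(85, 39) = 85
E (Red): max(94, -69, -26) = 94
A (Blue): min(85, 94) = 85
Red prefers the higher value; B=-10, A=85. A is better since 85 > -10.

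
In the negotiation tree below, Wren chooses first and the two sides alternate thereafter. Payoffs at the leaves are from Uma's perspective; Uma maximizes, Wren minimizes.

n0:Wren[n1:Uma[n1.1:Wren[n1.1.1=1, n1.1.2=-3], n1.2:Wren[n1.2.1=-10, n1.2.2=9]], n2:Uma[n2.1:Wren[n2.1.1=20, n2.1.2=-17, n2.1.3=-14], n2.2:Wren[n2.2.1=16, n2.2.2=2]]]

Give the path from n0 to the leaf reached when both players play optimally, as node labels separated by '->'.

n0 -> n1 -> n1.1 -> n1.1.2

n1.1 (Wren): min(1, -3) = -3
n1.2 (Wren): min(-10, 9) = -10
n1 (Uma): max(-3, -10) = -3
n2.1 (Wren): min(20, -17, -14) = -17
n2.2 (Wren): min(16, 2) = 2
n2 (Uma): max(-17, 2) = 2
n0 (Wren): min(-3, 2) = -3
At n0, Wren picks n1 (lowest: -3).
At n1, Uma picks n1.1 (highest: -3).
At n1.1, Wren picks n1.1.2 (lowest: -3).
Terminal value -3.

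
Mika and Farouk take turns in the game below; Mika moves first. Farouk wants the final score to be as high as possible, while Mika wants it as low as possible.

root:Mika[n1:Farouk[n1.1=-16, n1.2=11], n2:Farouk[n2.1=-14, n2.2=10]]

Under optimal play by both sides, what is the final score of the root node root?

n1 (Farouk): max(-16, 11) = 11
n2 (Farouk): max(-14, 10) = 10
root (Mika): min(11, 10) = 10

10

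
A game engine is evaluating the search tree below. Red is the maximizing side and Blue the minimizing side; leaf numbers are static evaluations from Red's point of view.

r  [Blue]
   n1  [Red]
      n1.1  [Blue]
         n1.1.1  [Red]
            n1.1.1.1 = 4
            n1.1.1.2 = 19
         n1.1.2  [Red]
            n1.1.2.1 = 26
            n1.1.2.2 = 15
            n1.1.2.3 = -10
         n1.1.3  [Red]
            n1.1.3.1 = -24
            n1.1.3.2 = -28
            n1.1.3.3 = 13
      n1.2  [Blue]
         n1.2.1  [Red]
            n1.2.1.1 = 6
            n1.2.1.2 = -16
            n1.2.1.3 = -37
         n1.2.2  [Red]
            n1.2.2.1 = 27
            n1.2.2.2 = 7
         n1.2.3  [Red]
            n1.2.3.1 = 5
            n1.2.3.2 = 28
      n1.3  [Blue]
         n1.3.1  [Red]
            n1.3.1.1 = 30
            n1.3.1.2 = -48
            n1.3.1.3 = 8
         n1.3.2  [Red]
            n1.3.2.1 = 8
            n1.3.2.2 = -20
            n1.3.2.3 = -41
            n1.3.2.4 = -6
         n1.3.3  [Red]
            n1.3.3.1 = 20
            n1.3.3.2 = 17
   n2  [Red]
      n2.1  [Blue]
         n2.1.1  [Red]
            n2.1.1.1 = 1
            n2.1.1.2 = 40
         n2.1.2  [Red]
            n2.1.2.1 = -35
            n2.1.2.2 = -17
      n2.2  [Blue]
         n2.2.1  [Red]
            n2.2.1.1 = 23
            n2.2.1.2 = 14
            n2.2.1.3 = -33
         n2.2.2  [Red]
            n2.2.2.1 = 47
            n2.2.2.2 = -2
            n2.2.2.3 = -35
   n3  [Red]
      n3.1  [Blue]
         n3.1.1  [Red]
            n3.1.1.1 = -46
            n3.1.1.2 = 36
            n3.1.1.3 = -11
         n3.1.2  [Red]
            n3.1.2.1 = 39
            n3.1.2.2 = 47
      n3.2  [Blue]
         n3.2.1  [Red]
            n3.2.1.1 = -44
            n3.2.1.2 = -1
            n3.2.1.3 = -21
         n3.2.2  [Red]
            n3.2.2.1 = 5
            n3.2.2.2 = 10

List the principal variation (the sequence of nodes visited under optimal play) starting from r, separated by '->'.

n1.1.1 (Red): max(4, 19) = 19
n1.1.2 (Red): max(26, 15, -10) = 26
n1.1.3 (Red): max(-24, -28, 13) = 13
n1.1 (Blue): min(19, 26, 13) = 13
n1.2.1 (Red): max(6, -16, -37) = 6
n1.2.2 (Red): max(27, 7) = 27
n1.2.3 (Red): max(5, 28) = 28
n1.2 (Blue): min(6, 27, 28) = 6
n1.3.1 (Red): max(30, -48, 8) = 30
n1.3.2 (Red): max(8, -20, -41, -6) = 8
n1.3.3 (Red): max(20, 17) = 20
n1.3 (Blue): min(30, 8, 20) = 8
n1 (Red): max(13, 6, 8) = 13
n2.1.1 (Red): max(1, 40) = 40
n2.1.2 (Red): max(-35, -17) = -17
n2.1 (Blue): min(40, -17) = -17
n2.2.1 (Red): max(23, 14, -33) = 23
n2.2.2 (Red): max(47, -2, -35) = 47
n2.2 (Blue): min(23, 47) = 23
n2 (Red): max(-17, 23) = 23
n3.1.1 (Red): max(-46, 36, -11) = 36
n3.1.2 (Red): max(39, 47) = 47
n3.1 (Blue): min(36, 47) = 36
n3.2.1 (Red): max(-44, -1, -21) = -1
n3.2.2 (Red): max(5, 10) = 10
n3.2 (Blue): min(-1, 10) = -1
n3 (Red): max(36, -1) = 36
r (Blue): min(13, 23, 36) = 13
At r, Blue picks n1 (lowest: 13).
At n1, Red picks n1.1 (highest: 13).
At n1.1, Blue picks n1.1.3 (lowest: 13).
At n1.1.3, Red picks n1.1.3.3 (highest: 13).
Terminal value 13.

r -> n1 -> n1.1 -> n1.1.3 -> n1.1.3.3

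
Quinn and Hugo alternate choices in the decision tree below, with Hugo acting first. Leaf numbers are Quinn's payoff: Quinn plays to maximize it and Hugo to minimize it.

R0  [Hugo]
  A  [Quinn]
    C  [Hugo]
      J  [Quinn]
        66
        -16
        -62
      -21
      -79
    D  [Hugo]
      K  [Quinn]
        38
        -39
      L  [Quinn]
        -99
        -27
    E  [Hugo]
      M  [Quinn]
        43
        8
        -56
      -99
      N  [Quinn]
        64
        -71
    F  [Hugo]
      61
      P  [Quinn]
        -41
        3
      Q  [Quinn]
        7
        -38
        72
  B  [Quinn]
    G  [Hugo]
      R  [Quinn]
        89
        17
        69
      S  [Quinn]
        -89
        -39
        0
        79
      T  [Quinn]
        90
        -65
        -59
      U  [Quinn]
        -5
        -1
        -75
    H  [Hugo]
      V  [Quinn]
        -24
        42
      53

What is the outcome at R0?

J (Quinn): max(66, -16, -62) = 66
C (Hugo): min(66, -21, -79) = -79
K (Quinn): max(38, -39) = 38
L (Quinn): max(-99, -27) = -27
D (Hugo): min(38, -27) = -27
M (Quinn): max(43, 8, -56) = 43
N (Quinn): max(64, -71) = 64
E (Hugo): min(43, -99, 64) = -99
P (Quinn): max(-41, 3) = 3
Q (Quinn): max(7, -38, 72) = 72
F (Hugo): min(61, 3, 72) = 3
A (Quinn): max(-79, -27, -99, 3) = 3
R (Quinn): max(89, 17, 69) = 89
S (Quinn): max(-89, -39, 0, 79) = 79
T (Quinn): max(90, -65, -59) = 90
U (Quinn): max(-5, -1, -75) = -1
G (Hugo): min(89, 79, 90, -1) = -1
V (Quinn): max(-24, 42) = 42
H (Hugo): min(42, 53) = 42
B (Quinn): max(-1, 42) = 42
R0 (Hugo): min(3, 42) = 3

3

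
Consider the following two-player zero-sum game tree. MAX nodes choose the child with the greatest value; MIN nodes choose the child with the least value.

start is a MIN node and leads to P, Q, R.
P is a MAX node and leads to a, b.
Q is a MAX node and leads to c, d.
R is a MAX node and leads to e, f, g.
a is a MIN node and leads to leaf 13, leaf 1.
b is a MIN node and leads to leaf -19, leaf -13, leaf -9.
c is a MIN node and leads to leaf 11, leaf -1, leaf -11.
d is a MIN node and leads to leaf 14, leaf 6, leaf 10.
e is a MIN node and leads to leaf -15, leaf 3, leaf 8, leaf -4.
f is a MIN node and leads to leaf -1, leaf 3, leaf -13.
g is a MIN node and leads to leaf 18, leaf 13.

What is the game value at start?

a (MIN): min(13, 1) = 1
b (MIN): min(-19, -13, -9) = -19
P (MAX): max(1, -19) = 1
c (MIN): min(11, -1, -11) = -11
d (MIN): min(14, 6, 10) = 6
Q (MAX): max(-11, 6) = 6
e (MIN): min(-15, 3, 8, -4) = -15
f (MIN): min(-1, 3, -13) = -13
g (MIN): min(18, 13) = 13
R (MAX): max(-15, -13, 13) = 13
start (MIN): min(1, 6, 13) = 1

1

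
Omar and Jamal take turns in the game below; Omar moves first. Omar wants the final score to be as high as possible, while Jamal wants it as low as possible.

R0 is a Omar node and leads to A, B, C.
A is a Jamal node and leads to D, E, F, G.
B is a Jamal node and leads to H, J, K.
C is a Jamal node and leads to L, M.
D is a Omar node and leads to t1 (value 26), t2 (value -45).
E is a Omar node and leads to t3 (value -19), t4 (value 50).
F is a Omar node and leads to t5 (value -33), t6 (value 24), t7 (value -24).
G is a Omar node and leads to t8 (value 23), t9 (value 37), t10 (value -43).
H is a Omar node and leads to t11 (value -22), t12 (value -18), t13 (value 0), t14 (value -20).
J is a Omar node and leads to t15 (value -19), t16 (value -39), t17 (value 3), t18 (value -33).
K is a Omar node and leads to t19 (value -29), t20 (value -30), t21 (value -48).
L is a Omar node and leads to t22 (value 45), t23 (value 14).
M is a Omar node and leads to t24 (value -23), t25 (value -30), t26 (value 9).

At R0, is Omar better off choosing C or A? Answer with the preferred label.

A

L (Omar): max(45, 14) = 45
M (Omar): max(-23, -30, 9) = 9
C (Jamal): min(45, 9) = 9
D (Omar): max(26, -45) = 26
E (Omar): max(-19, 50) = 50
F (Omar): max(-33, 24, -24) = 24
G (Omar): max(23, 37, -43) = 37
A (Jamal): min(26, 50, 24, 37) = 24
Omar prefers the higher value; C=9, A=24. A is better since 24 > 9.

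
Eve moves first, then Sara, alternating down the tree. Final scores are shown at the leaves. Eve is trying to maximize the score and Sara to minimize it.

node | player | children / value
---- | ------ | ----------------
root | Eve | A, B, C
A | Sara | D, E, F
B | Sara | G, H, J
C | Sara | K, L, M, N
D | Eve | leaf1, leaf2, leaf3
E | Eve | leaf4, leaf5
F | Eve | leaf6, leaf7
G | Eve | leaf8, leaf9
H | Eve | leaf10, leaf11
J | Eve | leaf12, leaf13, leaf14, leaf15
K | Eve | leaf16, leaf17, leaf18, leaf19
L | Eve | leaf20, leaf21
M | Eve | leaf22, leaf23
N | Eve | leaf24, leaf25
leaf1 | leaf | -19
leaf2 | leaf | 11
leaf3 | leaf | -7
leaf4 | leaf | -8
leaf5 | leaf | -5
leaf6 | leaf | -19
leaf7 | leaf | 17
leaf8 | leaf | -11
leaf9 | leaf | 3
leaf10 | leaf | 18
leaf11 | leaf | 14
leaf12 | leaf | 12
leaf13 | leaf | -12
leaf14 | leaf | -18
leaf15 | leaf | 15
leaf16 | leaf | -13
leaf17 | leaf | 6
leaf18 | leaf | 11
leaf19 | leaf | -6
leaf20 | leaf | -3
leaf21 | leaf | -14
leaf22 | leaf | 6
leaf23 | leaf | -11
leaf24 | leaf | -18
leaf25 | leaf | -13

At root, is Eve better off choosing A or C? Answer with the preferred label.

A

D (Eve): max(-19, 11, -7) = 11
E (Eve): max(-8, -5) = -5
F (Eve): max(-19, 17) = 17
A (Sara): min(11, -5, 17) = -5
K (Eve): max(-13, 6, 11, -6) = 11
L (Eve): max(-3, -14) = -3
M (Eve): max(6, -11) = 6
N (Eve): max(-18, -13) = -13
C (Sara): min(11, -3, 6, -13) = -13
Eve prefers the higher value; A=-5, C=-13. A is better since -5 > -13.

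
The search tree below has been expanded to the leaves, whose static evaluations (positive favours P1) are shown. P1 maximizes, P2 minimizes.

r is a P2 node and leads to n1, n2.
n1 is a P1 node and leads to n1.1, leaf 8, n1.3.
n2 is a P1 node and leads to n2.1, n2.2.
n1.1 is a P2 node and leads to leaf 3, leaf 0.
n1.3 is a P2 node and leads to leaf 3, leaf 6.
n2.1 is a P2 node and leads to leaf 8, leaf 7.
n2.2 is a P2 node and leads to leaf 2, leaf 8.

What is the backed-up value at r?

7

n1.1 (P2): min(3, 0) = 0
n1.3 (P2): min(3, 6) = 3
n1 (P1): max(0, 8, 3) = 8
n2.1 (P2): min(8, 7) = 7
n2.2 (P2): min(2, 8) = 2
n2 (P1): max(7, 2) = 7
r (P2): min(8, 7) = 7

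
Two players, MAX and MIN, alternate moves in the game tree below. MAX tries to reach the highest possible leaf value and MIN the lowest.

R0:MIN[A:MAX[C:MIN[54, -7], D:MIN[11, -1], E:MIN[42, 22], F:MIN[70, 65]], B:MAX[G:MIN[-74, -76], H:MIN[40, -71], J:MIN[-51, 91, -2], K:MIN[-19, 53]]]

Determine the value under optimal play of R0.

-19

C (MIN): min(54, -7) = -7
D (MIN): min(11, -1) = -1
E (MIN): min(42, 22) = 22
F (MIN): min(70, 65) = 65
A (MAX): max(-7, -1, 22, 65) = 65
G (MIN): min(-74, -76) = -76
H (MIN): min(40, -71) = -71
J (MIN): min(-51, 91, -2) = -51
K (MIN): min(-19, 53) = -19
B (MAX): max(-76, -71, -51, -19) = -19
R0 (MIN): min(65, -19) = -19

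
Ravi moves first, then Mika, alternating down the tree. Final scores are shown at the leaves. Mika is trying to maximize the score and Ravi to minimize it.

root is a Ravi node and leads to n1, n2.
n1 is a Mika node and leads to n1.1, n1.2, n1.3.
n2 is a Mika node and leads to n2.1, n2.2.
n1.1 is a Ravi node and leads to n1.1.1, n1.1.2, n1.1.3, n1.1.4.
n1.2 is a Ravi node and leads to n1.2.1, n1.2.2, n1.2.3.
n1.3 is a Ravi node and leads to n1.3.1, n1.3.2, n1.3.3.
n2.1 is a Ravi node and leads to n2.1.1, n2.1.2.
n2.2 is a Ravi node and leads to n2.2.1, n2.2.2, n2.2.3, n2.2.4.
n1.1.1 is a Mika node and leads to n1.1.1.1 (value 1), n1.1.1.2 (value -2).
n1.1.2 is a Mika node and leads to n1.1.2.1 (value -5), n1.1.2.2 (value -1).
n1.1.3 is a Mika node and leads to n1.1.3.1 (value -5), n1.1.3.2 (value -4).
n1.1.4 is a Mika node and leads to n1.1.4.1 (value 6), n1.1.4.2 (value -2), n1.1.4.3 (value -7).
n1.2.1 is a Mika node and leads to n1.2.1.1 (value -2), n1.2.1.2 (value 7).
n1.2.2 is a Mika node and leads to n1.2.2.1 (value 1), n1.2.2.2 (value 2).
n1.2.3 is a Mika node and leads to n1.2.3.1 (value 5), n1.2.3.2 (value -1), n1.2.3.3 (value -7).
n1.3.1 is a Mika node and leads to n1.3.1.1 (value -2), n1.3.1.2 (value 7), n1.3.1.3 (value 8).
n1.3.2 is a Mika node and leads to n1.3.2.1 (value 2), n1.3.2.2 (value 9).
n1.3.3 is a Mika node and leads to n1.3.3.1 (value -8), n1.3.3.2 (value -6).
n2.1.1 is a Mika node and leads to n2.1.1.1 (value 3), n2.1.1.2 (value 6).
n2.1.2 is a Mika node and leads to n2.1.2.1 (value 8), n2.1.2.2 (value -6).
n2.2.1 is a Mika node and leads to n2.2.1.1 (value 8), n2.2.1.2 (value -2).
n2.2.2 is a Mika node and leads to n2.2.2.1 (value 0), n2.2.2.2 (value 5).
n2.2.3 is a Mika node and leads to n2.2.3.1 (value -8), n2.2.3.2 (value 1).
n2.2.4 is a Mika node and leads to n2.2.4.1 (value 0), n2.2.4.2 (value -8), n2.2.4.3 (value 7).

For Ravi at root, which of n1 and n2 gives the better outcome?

n1

n1.1.1 (Mika): max(1, -2) = 1
n1.1.2 (Mika): max(-5, -1) = -1
n1.1.3 (Mika): max(-5, -4) = -4
n1.1.4 (Mika): max(6, -2, -7) = 6
n1.1 (Ravi): min(1, -1, -4, 6) = -4
n1.2.1 (Mika): max(-2, 7) = 7
n1.2.2 (Mika): max(1, 2) = 2
n1.2.3 (Mika): max(5, -1, -7) = 5
n1.2 (Ravi): min(7, 2, 5) = 2
n1.3.1 (Mika): max(-2, 7, 8) = 8
n1.3.2 (Mika): max(2, 9) = 9
n1.3.3 (Mika): max(-8, -6) = -6
n1.3 (Ravi): min(8, 9, -6) = -6
n1 (Mika): max(-4, 2, -6) = 2
n2.1.1 (Mika): max(3, 6) = 6
n2.1.2 (Mika): max(8, -6) = 8
n2.1 (Ravi): min(6, 8) = 6
n2.2.1 (Mika): max(8, -2) = 8
n2.2.2 (Mika): max(0, 5) = 5
n2.2.3 (Mika): max(-8, 1) = 1
n2.2.4 (Mika): max(0, -8, 7) = 7
n2.2 (Ravi): min(8, 5, 1, 7) = 1
n2 (Mika): max(6, 1) = 6
Ravi prefers the lower value; n1=2, n2=6. n1 is better since 2 < 6.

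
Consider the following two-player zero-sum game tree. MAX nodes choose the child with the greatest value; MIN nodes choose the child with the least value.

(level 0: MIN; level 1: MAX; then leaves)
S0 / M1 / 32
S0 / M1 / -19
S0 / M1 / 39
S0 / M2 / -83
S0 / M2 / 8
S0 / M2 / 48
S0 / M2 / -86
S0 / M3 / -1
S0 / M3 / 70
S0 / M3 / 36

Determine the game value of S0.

M1 (MAX): max(32, -19, 39) = 39
M2 (MAX): max(-83, 8, 48, -86) = 48
M3 (MAX): max(-1, 70, 36) = 70
S0 (MIN): min(39, 48, 70) = 39

39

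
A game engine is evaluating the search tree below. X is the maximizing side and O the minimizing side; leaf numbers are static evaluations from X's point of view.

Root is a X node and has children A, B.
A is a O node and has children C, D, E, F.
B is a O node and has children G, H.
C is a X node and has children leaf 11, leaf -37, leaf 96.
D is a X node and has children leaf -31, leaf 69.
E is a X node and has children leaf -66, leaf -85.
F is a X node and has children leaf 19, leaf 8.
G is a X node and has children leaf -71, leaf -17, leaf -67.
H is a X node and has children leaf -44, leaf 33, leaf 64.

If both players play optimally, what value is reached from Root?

C (X): max(11, -37, 96) = 96
D (X): max(-31, 69) = 69
E (X): max(-66, -85) = -66
F (X): max(19, 8) = 19
A (O): min(96, 69, -66, 19) = -66
G (X): max(-71, -17, -67) = -17
H (X): max(-44, 33, 64) = 64
B (O): min(-17, 64) = -17
Root (X): max(-66, -17) = -17

-17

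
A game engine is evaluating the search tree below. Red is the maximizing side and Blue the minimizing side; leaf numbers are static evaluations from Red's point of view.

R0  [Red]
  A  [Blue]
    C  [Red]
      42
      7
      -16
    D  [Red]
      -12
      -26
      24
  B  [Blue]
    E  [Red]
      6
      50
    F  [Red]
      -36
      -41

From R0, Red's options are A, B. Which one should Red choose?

C (Red): max(42, 7, -16) = 42
D (Red): max(-12, -26, 24) = 24
A (Blue): min(42, 24) = 24
E (Red): max(6, 50) = 50
F (Red): max(-36, -41) = -36
B (Blue): min(50, -36) = -36
R0 (Red): max(24, -36) = 24
Red at R0 wants the highest of {A=24, B=-36}, so chooses A.

A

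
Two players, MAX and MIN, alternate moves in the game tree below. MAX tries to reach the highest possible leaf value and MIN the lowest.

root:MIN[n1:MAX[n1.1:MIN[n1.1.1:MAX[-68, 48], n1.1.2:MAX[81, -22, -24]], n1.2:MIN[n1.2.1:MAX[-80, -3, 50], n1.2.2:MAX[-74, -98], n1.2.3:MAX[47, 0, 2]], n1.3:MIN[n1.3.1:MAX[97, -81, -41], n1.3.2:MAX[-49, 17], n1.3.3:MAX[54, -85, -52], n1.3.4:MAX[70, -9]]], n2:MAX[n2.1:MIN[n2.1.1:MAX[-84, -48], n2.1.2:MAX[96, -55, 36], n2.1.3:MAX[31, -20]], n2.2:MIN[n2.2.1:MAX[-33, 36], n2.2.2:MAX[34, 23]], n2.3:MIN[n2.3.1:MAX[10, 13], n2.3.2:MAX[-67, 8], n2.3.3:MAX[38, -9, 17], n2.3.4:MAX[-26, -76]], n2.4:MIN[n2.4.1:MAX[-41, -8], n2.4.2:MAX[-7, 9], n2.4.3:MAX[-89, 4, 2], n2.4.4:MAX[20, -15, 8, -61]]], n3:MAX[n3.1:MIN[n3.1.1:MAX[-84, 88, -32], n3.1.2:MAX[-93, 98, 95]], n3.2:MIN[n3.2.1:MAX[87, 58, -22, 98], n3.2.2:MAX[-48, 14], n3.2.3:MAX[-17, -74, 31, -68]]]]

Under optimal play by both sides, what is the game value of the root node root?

34

n1.1.1 (MAX): max(-68, 48) = 48
n1.1.2 (MAX): max(81, -22, -24) = 81
n1.1 (MIN): min(48, 81) = 48
n1.2.1 (MAX): max(-80, -3, 50) = 50
n1.2.2 (MAX): max(-74, -98) = -74
n1.2.3 (MAX): max(47, 0, 2) = 47
n1.2 (MIN): min(50, -74, 47) = -74
n1.3.1 (MAX): max(97, -81, -41) = 97
n1.3.2 (MAX): max(-49, 17) = 17
n1.3.3 (MAX): max(54, -85, -52) = 54
n1.3.4 (MAX): max(70, -9) = 70
n1.3 (MIN): min(97, 17, 54, 70) = 17
n1 (MAX): max(48, -74, 17) = 48
n2.1.1 (MAX): max(-84, -48) = -48
n2.1.2 (MAX): max(96, -55, 36) = 96
n2.1.3 (MAX): max(31, -20) = 31
n2.1 (MIN): min(-48, 96, 31) = -48
n2.2.1 (MAX): max(-33, 36) = 36
n2.2.2 (MAX): max(34, 23) = 34
n2.2 (MIN): min(36, 34) = 34
n2.3.1 (MAX): max(10, 13) = 13
n2.3.2 (MAX): max(-67, 8) = 8
n2.3.3 (MAX): max(38, -9, 17) = 38
n2.3.4 (MAX): max(-26, -76) = -26
n2.3 (MIN): min(13, 8, 38, -26) = -26
n2.4.1 (MAX): max(-41, -8) = -8
n2.4.2 (MAX): max(-7, 9) = 9
n2.4.3 (MAX): max(-89, 4, 2) = 4
n2.4.4 (MAX): max(20, -15, 8, -61) = 20
n2.4 (MIN): min(-8, 9, 4, 20) = -8
n2 (MAX): max(-48, 34, -26, -8) = 34
n3.1.1 (MAX): max(-84, 88, -32) = 88
n3.1.2 (MAX): max(-93, 98, 95) = 98
n3.1 (MIN): min(88, 98) = 88
n3.2.1 (MAX): max(87, 58, -22, 98) = 98
n3.2.2 (MAX): max(-48, 14) = 14
n3.2.3 (MAX): max(-17, -74, 31, -68) = 31
n3.2 (MIN): min(98, 14, 31) = 14
n3 (MAX): max(88, 14) = 88
root (MIN): min(48, 34, 88) = 34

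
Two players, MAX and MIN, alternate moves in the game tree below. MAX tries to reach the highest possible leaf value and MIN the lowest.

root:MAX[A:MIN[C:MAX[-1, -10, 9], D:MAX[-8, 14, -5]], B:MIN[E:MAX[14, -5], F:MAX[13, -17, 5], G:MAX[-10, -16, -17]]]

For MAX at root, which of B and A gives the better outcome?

E (MAX): max(14, -5) = 14
F (MAX): max(13, -17, 5) = 13
G (MAX): max(-10, -16, -17) = -10
B (MIN): min(14, 13, -10) = -10
C (MAX): max(-1, -10, 9) = 9
D (MAX): max(-8, 14, -5) = 14
A (MIN): min(9, 14) = 9
MAX prefers the higher value; B=-10, A=9. A is better since 9 > -10.

A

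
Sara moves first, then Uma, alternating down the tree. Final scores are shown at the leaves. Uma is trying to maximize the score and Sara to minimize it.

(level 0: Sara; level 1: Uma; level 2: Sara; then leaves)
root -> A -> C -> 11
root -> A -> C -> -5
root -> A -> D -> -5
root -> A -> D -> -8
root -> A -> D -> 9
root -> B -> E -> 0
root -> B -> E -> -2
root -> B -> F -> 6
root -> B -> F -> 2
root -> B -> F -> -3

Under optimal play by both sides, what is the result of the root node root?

-5

C (Sara): min(11, -5) = -5
D (Sara): min(-5, -8, 9) = -8
A (Uma): max(-5, -8) = -5
E (Sara): min(0, -2) = -2
F (Sara): min(6, 2, -3) = -3
B (Uma): max(-2, -3) = -2
root (Sara): min(-5, -2) = -5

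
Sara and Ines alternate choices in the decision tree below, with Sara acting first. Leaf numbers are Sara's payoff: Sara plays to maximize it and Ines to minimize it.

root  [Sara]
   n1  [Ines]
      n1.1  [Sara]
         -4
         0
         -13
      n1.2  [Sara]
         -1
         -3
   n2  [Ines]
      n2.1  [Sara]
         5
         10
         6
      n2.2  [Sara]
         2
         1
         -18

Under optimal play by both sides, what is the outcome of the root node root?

2

n1.1 (Sara): max(-4, 0, -13) = 0
n1.2 (Sara): max(-1, -3) = -1
n1 (Ines): min(0, -1) = -1
n2.1 (Sara): max(5, 10, 6) = 10
n2.2 (Sara): max(2, 1, -18) = 2
n2 (Ines): min(10, 2) = 2
root (Sara): max(-1, 2) = 2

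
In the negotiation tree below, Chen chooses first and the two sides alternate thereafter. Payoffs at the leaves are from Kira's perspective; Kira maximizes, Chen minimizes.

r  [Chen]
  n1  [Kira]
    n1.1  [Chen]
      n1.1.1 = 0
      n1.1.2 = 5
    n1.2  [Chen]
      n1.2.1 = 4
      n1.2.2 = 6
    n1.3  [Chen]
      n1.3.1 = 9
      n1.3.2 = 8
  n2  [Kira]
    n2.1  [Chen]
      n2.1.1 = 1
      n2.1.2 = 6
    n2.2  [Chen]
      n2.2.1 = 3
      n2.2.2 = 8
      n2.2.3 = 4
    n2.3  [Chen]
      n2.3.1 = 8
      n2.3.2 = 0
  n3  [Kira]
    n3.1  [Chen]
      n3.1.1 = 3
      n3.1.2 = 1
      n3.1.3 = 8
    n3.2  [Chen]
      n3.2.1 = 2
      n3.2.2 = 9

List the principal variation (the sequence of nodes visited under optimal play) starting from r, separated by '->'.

n1.1 (Chen): min(0, 5) = 0
n1.2 (Chen): min(4, 6) = 4
n1.3 (Chen): min(9, 8) = 8
n1 (Kira): max(0, 4, 8) = 8
n2.1 (Chen): min(1, 6) = 1
n2.2 (Chen): min(3, 8, 4) = 3
n2.3 (Chen): min(8, 0) = 0
n2 (Kira): max(1, 3, 0) = 3
n3.1 (Chen): min(3, 1, 8) = 1
n3.2 (Chen): min(2, 9) = 2
n3 (Kira): max(1, 2) = 2
r (Chen): min(8, 3, 2) = 2
At r, Chen picks n3 (lowest: 2).
At n3, Kira picks n3.2 (highest: 2).
At n3.2, Chen picks n3.2.1 (lowest: 2).
Terminal value 2.

r -> n3 -> n3.2 -> n3.2.1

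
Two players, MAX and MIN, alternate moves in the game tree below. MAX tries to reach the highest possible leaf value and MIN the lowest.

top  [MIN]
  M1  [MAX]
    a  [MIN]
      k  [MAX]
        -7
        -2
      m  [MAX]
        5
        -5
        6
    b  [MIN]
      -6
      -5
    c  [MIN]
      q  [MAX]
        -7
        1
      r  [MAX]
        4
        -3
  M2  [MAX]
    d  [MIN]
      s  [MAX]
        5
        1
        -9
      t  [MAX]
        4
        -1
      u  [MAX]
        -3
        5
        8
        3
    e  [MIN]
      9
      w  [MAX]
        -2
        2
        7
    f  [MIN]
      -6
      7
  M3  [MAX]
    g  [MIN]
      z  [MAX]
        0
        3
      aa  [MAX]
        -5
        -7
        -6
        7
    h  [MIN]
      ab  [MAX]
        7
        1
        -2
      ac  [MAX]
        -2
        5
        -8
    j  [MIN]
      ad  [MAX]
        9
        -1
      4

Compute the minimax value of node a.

k (MAX): max(-7, -2) = -2
m (MAX): max(5, -5, 6) = 6
a (MIN): min(-2, 6) = -2

-2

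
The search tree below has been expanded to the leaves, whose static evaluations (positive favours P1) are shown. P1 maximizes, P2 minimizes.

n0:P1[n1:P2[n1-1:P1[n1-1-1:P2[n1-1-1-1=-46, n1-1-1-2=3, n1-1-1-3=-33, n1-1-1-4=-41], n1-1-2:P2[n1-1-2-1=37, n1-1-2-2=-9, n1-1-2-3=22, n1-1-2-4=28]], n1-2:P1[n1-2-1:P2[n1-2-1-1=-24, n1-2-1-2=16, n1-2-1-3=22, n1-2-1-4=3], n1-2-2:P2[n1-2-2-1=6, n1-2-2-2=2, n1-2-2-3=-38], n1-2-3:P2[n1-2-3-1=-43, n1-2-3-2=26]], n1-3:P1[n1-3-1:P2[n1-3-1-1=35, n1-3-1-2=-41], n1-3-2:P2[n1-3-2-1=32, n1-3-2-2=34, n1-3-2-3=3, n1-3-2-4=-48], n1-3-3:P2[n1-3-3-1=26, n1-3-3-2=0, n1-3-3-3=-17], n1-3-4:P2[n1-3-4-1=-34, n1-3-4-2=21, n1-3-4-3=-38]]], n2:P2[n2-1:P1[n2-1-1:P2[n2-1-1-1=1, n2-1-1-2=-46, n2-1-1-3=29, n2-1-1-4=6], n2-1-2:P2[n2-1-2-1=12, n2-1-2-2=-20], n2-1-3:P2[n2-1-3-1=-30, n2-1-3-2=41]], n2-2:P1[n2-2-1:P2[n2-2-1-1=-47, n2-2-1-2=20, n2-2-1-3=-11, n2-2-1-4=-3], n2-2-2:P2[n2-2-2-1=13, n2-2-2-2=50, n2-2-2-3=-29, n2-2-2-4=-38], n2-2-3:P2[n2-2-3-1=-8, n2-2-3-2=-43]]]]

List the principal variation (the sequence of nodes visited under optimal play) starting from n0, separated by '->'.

n0 -> n1 -> n1-2 -> n1-2-1 -> n1-2-1-1

n1-1-1 (P2): min(-46, 3, -33, -41) = -46
n1-1-2 (P2): min(37, -9, 22, 28) = -9
n1-1 (P1): max(-46, -9) = -9
n1-2-1 (P2): min(-24, 16, 22, 3) = -24
n1-2-2 (P2): min(6, 2, -38) = -38
n1-2-3 (P2): min(-43, 26) = -43
n1-2 (P1): max(-24, -38, -43) = -24
n1-3-1 (P2): min(35, -41) = -41
n1-3-2 (P2): min(32, 34, 3, -48) = -48
n1-3-3 (P2): min(26, 0, -17) = -17
n1-3-4 (P2): min(-34, 21, -38) = -38
n1-3 (P1): max(-41, -48, -17, -38) = -17
n1 (P2): min(-9, -24, -17) = -24
n2-1-1 (P2): min(1, -46, 29, 6) = -46
n2-1-2 (P2): min(12, -20) = -20
n2-1-3 (P2): min(-30, 41) = -30
n2-1 (P1): max(-46, -20, -30) = -20
n2-2-1 (P2): min(-47, 20, -11, -3) = -47
n2-2-2 (P2): min(13, 50, -29, -38) = -38
n2-2-3 (P2): min(-8, -43) = -43
n2-2 (P1): max(-47, -38, -43) = -38
n2 (P2): min(-20, -38) = -38
n0 (P1): max(-24, -38) = -24
At n0, P1 picks n1 (highest: -24).
At n1, P2 picks n1-2 (lowest: -24).
At n1-2, P1 picks n1-2-1 (highest: -24).
At n1-2-1, P2 picks n1-2-1-1 (lowest: -24).
Terminal value -24.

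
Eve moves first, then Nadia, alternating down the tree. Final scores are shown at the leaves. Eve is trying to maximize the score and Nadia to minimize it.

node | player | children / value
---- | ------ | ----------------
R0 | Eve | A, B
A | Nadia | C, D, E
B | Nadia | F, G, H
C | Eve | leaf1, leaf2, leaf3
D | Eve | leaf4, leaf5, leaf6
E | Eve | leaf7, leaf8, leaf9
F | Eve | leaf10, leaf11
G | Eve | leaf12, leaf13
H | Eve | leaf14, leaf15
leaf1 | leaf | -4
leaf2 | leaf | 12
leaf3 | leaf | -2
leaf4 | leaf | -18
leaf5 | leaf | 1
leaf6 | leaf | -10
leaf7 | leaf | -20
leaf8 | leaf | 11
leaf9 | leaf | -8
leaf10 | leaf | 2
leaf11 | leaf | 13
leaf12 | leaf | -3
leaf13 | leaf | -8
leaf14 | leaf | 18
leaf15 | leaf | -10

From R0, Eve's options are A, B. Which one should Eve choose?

C (Eve): max(-4, 12, -2) = 12
D (Eve): max(-18, 1, -10) = 1
E (Eve): max(-20, 11, -8) = 11
A (Nadia): min(12, 1, 11) = 1
F (Eve): max(2, 13) = 13
G (Eve): max(-3, -8) = -3
H (Eve): max(18, -10) = 18
B (Nadia): min(13, -3, 18) = -3
R0 (Eve): max(1, -3) = 1
Eve at R0 wants the highest of {A=1, B=-3}, so chooses A.

A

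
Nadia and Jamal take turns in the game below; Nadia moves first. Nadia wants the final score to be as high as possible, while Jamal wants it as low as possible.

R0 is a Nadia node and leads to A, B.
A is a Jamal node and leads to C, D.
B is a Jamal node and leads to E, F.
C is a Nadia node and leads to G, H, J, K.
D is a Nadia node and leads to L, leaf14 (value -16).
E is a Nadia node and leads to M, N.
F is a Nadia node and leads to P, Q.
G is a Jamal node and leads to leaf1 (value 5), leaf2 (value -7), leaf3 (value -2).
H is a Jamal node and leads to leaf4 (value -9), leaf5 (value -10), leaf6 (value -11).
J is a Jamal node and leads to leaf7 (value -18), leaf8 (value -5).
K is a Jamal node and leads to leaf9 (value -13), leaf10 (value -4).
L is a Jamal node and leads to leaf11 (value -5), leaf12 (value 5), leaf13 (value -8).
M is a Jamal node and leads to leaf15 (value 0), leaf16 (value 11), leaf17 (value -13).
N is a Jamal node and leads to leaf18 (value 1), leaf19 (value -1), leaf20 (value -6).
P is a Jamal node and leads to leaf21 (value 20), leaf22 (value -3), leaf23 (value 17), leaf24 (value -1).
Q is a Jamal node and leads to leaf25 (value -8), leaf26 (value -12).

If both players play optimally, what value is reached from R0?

-6

G (Jamal): min(5, -7, -2) = -7
H (Jamal): min(-9, -10, -11) = -11
J (Jamal): min(-18, -5) = -18
K (Jamal): min(-13, -4) = -13
C (Nadia): max(-7, -11, -18, -13) = -7
L (Jamal): min(-5, 5, -8) = -8
D (Nadia): max(-8, -16) = -8
A (Jamal): min(-7, -8) = -8
M (Jamal): min(0, 11, -13) = -13
N (Jamal): min(1, -1, -6) = -6
E (Nadia): max(-13, -6) = -6
P (Jamal): min(20, -3, 17, -1) = -3
Q (Jamal): min(-8, -12) = -12
F (Nadia): max(-3, -12) = -3
B (Jamal): min(-6, -3) = -6
R0 (Nadia): max(-8, -6) = -6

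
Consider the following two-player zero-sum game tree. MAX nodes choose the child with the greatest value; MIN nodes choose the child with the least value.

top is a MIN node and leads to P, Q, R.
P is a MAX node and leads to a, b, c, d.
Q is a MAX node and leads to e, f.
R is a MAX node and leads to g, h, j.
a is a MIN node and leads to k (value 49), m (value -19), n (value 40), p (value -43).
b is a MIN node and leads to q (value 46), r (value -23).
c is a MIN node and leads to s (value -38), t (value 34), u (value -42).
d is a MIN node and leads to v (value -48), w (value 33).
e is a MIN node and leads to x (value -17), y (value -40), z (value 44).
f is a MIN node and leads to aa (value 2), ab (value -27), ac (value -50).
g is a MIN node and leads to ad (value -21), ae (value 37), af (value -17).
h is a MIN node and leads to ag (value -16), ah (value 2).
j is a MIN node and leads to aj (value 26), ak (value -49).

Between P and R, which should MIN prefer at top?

P

a (MIN): min(49, -19, 40, -43) = -43
b (MIN): min(46, -23) = -23
c (MIN): min(-38, 34, -42) = -42
d (MIN): min(-48, 33) = -48
P (MAX): max(-43, -23, -42, -48) = -23
g (MIN): min(-21, 37, -17) = -21
h (MIN): min(-16, 2) = -16
j (MIN): min(26, -49) = -49
R (MAX): max(-21, -16, -49) = -16
MIN prefers the lower value; P=-23, R=-16. P is better since -23 < -16.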